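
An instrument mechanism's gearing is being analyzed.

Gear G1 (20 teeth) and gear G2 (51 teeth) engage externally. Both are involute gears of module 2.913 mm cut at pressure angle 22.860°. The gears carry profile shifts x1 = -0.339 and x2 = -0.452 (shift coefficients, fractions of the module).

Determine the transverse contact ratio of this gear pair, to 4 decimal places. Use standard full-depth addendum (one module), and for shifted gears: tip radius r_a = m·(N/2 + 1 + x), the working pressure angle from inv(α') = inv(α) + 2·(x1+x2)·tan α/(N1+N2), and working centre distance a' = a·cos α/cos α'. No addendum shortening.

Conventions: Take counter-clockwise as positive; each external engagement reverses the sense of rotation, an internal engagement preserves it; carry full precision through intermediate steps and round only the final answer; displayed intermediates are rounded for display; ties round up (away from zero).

recognized (one external pair, fixed centres): single-mesh tooth geometry, m = 2.913, N1 = 20, N2 = 51
base radii: r_b1 = 26.842038, r_b2 = 68.447196
tip radii: r_a1 = 31.055493, r_a2 = 75.877824
inv(α') = inv(22.860°) + 2·(-0.339-0.452)·tan α/(20+51) = 0.01321798  ⇒  α' = 19.23977°
a' = a·cos α / cos α' = 103.4115·cos 22.860°/cos 19.23977° = 100.926173
action lengths: √(r_a1²−r_b1²) = 15.618856, √(r_a2²−r_b2²) = 32.747908
base pitch p_b = π·m·cos α = 8.432675
CR = (15.618856 + 32.747908 − 100.926173·sin 19.23977°)/8.432675 = 1.791765
contact ratio ≈ 1.7918

1.7918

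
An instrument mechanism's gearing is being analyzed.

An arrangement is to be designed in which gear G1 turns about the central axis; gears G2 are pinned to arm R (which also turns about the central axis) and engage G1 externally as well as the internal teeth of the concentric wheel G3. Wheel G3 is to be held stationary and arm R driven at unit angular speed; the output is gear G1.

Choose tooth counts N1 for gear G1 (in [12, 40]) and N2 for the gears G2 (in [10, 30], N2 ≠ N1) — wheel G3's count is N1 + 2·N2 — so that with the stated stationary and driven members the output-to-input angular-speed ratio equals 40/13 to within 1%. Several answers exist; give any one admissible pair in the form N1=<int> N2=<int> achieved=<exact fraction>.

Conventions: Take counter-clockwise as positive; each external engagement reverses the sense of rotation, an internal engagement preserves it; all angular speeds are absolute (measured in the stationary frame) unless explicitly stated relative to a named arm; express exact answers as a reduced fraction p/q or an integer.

N1=26 N2=14 achieved=40/13

class = planetary set [ratio 40/13 wanted; Willis about the carrier]
Willis with ω_ring = 0: ω_sun/ω_arm = (N1+N3)/N1; set equal to 40/13  ⇒  N3/N1 = 40/13 − 1 = 27/13
N3 = N1 + 2·N2  ⇒  N2/N1 = (N3/N1 − 1)/2 = (27/13 − 1)/2 = 7/13
smallest multiple with N1 ≥ 12 and N2 ≥ 10: k = 2  ⇒  N1 = 2·13 = 26, N2 = 2·7 = 14 (N1 ≤ 40, N2 ≤ 30, N2 ≠ N1 ✓), N3 = 26 + 2·14 = 54
check: (N1+N3)/N1 with N1 = 26, N3 = 54 gives 40/13; |achieved − target| = 0 ≤ 2/65 ✓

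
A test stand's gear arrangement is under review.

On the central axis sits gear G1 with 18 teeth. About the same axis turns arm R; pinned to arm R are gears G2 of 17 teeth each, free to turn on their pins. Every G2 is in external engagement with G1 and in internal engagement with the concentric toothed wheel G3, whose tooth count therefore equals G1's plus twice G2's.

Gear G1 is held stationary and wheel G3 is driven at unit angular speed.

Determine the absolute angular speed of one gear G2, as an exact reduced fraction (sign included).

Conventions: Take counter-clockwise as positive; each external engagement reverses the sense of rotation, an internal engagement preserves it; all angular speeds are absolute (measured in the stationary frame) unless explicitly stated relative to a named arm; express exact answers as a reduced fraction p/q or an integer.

topology: planetary set — G1 18T / G2 17T / G3 52T, arm = carrier (Willis)
ring teeth: 18 + 2·17 = 52
18(ω_sun−ω_arm) = −52(ω_ring−ω_arm),  ω_sun = 0, ω_ring = 1
18(0−ω_arm) = −52(1−ω_arm)  ⇒  70·ω_arm = 52  ⇒  ω_arm = 26/35
sun–planet mesh: 18·(0−26/35) = −17·(ω_p−ω_arm)  ⇒  ω_p−ω_arm = 468/595
ω_p = 26/35 + 468/595 = 26/17
exact speed ratio = 26/17

26/17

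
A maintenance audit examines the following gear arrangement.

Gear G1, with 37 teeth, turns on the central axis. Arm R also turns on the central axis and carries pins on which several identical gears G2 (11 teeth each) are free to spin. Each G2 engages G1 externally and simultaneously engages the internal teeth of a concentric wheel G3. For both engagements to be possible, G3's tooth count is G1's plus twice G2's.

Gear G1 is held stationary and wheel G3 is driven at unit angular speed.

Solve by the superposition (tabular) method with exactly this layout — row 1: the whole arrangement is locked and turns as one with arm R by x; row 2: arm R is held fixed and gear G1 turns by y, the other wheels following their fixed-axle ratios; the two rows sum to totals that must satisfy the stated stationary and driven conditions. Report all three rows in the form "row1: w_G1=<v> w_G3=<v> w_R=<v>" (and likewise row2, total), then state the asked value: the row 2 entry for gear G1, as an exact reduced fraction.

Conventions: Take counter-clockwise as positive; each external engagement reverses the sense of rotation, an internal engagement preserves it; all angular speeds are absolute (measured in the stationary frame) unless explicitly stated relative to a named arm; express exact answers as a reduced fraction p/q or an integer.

row1: w_G1=59/96 w_G3=59/96 w_R=59/96
row2: w_G1=-59/96 w_G3=37/96 w_R=0
total: w_G1=0 w_G3=1 w_R=59/96
asked value: -59/96

topology: planetary set — G1 37T / G2 11T / G3 59T, arm = carrier (Willis)
row 1 — lock + rotate with arm: ω_sun = ω_ring = ω_arm = x
row 2 (arm held, sun turns y): ω_ring = −(37/59)·y, ω_arm = 0
boundary: total ω_sun = x + y = 0 and total ω_ring = x − (37/59)·y = 1  ⇒  y = -59/96, x = 59/96
row 2 ring = −(37/59)·(-59/96) = 37/96
totals (row 1 + row 2): sun 59/96 + (-59/96) = 0, ring 59/96 + 37/96 = 1, arm 59/96 + 0 = 59/96
asked cell (row2, sun) = -59/96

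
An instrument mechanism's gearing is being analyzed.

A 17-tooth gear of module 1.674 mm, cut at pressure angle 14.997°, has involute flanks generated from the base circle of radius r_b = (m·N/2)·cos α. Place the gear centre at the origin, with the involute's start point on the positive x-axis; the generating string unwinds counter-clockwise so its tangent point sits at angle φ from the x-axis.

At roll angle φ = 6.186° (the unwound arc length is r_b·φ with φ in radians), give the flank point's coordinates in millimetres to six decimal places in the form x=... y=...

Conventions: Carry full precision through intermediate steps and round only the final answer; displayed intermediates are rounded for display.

single-mesh involute tooth geometry (17T wheel at module 1.674)
pitch radius r_p = m·N/2 = 1.674·17/2 = 14.229000
base radius r_b = r_p·cos α = 14.229000·cos 14.997° = 13.744351
roll angle φ = 6.186° = 0.10796607 rad
x = r_b·(cos φ + φ·sin φ) = 13.824225
y = r_b·(sin φ − φ·cos φ) = 0.005759

x=13.824225 y=0.005759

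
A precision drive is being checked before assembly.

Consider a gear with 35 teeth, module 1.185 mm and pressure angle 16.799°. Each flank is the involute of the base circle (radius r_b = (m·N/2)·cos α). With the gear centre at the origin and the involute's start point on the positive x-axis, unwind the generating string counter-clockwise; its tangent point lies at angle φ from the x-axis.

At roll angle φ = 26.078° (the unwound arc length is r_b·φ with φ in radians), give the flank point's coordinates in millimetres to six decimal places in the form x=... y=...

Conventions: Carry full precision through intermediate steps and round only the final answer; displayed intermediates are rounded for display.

class = single-mesh tooth geometry [base-circle involute, m = 1.185, 35T]
pitch radius r_p = m·N/2 = 1.185·35/2 = 20.737500
base radius r_b = r_p·cos α = 20.737500·cos 16.799° = 19.852518
roll angle φ = 26.078° = 0.45514696 rad
x = r_b·(cos φ + φ·sin φ) = 21.803553
y = r_b·(sin φ − φ·cos φ) = 0.611119

x=21.803553 y=0.611119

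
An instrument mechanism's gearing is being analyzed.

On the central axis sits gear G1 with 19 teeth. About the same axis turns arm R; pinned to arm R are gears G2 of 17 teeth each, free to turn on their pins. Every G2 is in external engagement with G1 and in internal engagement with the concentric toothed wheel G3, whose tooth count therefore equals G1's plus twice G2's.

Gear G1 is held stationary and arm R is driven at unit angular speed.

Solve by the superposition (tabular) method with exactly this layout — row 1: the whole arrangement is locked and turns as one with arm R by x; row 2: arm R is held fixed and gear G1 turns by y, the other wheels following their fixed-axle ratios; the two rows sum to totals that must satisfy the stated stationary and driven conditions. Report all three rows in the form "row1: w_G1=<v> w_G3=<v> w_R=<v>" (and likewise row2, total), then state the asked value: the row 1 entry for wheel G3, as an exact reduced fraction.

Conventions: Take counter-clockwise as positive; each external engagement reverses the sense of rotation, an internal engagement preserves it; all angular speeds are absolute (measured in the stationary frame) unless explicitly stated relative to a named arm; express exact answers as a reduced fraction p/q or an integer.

row1: w_G1=1 w_G3=1 w_R=1
row2: w_G1=-1 w_G3=19/53 w_R=0
total: w_G1=0 w_G3=72/53 w_R=1
asked value: 1

recognized (axles ride arm R): planetary set, 19/17/53 teeth
superposition row 1 [locked train]: every member turns x
superposition row 2 [arm held]: sun y, ring −(19/53)·y, arm 0
boundary: total ω_sun = x + y = 0 and total ω_arm = x = 1  ⇒  y = -1, x = 1
row 2 ring = −(19/53)·(-1) = 19/53
totals (row 1 + row 2): sun 1 + (-1) = 0, ring 1 + 19/53 = 72/53, arm 1 + 0 = 1
asked cell (row1, ring) = 1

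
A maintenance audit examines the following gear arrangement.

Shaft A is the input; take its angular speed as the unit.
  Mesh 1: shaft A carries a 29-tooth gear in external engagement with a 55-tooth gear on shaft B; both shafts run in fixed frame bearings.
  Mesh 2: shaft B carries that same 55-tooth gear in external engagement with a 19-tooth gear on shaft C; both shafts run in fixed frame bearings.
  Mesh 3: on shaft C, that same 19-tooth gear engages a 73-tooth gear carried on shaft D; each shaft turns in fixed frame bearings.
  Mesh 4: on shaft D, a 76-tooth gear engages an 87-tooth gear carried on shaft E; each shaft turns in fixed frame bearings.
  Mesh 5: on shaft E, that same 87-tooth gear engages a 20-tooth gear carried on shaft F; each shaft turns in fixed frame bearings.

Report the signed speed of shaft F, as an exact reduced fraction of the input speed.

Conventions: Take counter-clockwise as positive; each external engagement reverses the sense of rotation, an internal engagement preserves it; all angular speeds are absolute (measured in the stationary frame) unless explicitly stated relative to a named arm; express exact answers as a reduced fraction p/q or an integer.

5-mesh fixed-axis compound train (all bearings frame-fixed)
mesh 1 [29T→55T]: |ω|/ω_in = 1×29/55 = 29/55, sense flips to −
mesh 2 [55T→19T]: |ω|/ω_in = (29/55)×55/19 = 29/19, sense flips to +
mesh 3 [19T→73T]: |ω|/ω_in = (29/19)×19/73 = 29/73, sense flips to −
mesh 4 [76T→87T]: |ω|/ω_in = (29/73)×76/87 = 76/219, sense flips to +
mesh 5 [87T→20T]: |ω|/ω_in = (76/219)×87/20 = 551/365, sense flips to −
signed output speed (× input speed) = -551/365

-551/365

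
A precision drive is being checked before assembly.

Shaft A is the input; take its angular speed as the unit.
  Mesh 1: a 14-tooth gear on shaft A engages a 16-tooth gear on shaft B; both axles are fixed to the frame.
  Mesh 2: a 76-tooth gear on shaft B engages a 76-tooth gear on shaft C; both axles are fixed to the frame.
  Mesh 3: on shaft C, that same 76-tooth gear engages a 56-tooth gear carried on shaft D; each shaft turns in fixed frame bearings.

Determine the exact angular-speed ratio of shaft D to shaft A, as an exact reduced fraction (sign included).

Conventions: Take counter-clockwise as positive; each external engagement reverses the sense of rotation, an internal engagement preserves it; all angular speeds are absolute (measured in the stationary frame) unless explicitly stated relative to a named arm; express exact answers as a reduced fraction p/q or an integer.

class = fixed-axis compound train [3 meshes; 3 ratios multiply, 3 sense flips]
mesh 1 [14T→16T]: running ratio 7/8, sense −
mesh 2 [76T→76T]: running ratio 7/8, sense +
mesh 3 [76T→56T]: running ratio 19/16, sense −
ω_out/ω_in = -19/16

-19/16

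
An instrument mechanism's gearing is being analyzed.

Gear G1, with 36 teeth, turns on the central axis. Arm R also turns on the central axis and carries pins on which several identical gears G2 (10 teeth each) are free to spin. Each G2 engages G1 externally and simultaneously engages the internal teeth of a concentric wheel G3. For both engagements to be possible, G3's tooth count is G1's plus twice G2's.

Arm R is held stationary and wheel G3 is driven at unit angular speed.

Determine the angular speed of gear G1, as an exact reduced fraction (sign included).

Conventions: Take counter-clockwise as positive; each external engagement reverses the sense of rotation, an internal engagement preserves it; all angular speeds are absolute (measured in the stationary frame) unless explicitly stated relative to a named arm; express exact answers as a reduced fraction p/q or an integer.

-14/9

class = planetary set [G3 = 36+2·10 = 56; Willis about the carrier]
ring teeth: 36 + 2·10 = 56
36(ω_sun−ω_arm) = −56(ω_ring−ω_arm),  ω_arm = 0, ω_ring = 1
ω_sun = 0 − (56/36)(1−0) = -14/9
exact speed ratio = -14/9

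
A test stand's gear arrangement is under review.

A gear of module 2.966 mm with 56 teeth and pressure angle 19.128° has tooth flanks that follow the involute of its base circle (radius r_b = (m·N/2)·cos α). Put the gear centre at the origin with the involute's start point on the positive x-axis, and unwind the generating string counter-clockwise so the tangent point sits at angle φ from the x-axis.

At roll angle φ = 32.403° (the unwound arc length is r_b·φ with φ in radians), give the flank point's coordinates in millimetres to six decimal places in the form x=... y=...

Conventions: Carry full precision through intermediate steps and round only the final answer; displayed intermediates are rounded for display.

recognized (one wheel, involute flank): single-mesh tooth geometry, m = 2.966, N = 56
pitch radius r_p = m·N/2 = 2.966·56/2 = 83.048000
base radius r_b = r_p·cos α = 83.048000·cos 19.128° = 78.462828
roll angle φ = 32.403° = 0.56553904 rad
x = r_b·(cos φ + φ·sin φ) = 90.024784
y = r_b·(sin φ − φ·cos φ) = 4.581167

x=90.024784 y=4.581167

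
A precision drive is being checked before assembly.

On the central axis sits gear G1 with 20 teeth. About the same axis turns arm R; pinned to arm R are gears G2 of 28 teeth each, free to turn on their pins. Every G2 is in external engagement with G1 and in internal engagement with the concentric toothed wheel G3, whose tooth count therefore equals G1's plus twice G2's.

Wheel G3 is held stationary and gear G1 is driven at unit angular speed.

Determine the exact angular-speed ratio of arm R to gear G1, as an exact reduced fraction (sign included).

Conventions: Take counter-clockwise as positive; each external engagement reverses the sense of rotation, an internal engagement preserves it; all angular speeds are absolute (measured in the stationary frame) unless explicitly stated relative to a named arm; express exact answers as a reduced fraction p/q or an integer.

5/24

recognized (axles ride arm R): planetary set, 20/28/76 teeth
ring teeth: 20 + 2·28 = 76
20(ω_sun−ω_arm) = −76(ω_ring−ω_arm),  ω_ring = 0, ω_sun = 1
20(1−ω_arm) = −76(0−ω_arm)  ⇒  96·ω_arm = 20  ⇒  ω_arm = 5/24
ω_out/ω_in = 5/24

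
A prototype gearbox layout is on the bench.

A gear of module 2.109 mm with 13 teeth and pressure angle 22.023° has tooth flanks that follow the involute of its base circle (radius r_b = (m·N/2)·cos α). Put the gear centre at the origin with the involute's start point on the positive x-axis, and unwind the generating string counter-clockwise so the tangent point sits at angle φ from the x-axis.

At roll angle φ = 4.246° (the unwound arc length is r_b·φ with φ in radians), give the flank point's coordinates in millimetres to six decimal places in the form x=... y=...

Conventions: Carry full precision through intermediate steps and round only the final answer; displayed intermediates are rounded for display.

x=12.743085 y=0.001723

recognized (one wheel, involute flank): single-mesh tooth geometry, m = 2.109, N = 13
pitch radius r_p = m·N/2 = 2.109·13/2 = 13.708500
base radius r_b = r_p·cos α = 13.708500·cos 22.023° = 12.708237
roll angle φ = 4.246° = 0.07410668 rad
x = r_b·(cos φ + φ·sin φ) = 12.743085
y = r_b·(sin φ − φ·cos φ) = 0.001723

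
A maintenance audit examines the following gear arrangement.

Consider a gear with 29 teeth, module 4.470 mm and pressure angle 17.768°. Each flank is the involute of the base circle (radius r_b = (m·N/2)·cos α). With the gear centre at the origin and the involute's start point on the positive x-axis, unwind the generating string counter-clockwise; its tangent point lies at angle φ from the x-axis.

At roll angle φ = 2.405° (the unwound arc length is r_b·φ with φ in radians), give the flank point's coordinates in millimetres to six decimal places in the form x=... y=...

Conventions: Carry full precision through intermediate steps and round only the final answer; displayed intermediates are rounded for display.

x=61.777675 y=0.001521

recognized (one wheel, involute flank): single-mesh tooth geometry, m = 4.470, N = 29
pitch radius r_p = m·N/2 = 4.470·29/2 = 64.815000
base radius r_b = r_p·cos α = 64.815000·cos 17.768° = 61.723323
roll angle φ = 2.405° = 0.04197517 rad
x = r_b·(cos φ + φ·sin φ) = 61.777675
y = r_b·(sin φ − φ·cos φ) = 0.001521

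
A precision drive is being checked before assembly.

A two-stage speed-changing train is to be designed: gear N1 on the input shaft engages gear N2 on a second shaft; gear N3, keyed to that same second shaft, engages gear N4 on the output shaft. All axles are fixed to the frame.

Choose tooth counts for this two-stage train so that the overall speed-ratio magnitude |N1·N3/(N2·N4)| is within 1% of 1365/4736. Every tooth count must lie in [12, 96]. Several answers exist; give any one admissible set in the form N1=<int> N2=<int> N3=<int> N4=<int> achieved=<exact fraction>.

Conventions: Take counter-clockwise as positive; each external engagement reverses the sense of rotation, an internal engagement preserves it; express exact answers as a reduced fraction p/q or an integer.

N1=15 N2=64 N3=91 N4=74 achieved=1365/4736

topology: fixed-axis compound train — 2 stages, target 1365/4736
target = 1365/4736 in lowest terms: an exact hit needs N1·N3 = k·1365 and N2·N4 = k·4736 for one integer k, every count in [12, 96]; additionally prefer no 1:1 stage (N1 ≠ N2, N3 ≠ N4)
k = 1: N1·N3 = 1365 = 15·91, N2·N4 = 4736 = 64·74
achieved = 15·91/(64·74) = 1365/4736; |achieved − target| = 0 ≤ 273/94720 ✓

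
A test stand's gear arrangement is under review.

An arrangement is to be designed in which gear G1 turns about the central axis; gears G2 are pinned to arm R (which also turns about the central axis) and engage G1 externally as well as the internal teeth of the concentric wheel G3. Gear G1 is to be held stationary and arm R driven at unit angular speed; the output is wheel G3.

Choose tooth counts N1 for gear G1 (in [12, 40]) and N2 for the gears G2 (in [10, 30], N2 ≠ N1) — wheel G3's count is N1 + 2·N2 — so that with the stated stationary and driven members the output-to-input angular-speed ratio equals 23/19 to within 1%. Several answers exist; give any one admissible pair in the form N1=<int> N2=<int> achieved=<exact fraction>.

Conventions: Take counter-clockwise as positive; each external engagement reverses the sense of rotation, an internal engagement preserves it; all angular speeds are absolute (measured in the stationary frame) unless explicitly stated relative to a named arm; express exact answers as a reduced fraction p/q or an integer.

topology: planetary set — design target 23/19, arm = carrier (Willis)
Willis with ω_sun = 0: ω_ring/ω_arm = (N1+N3)/N3; set equal to 23/19  ⇒  N3/N1 = 1/(23/19 − 1) = 19/4
N3 = N1 + 2·N2  ⇒  N2/N1 = (N3/N1 − 1)/2 = (19/4 − 1)/2 = 15/8
smallest multiple with N1 ≥ 12 and N2 ≥ 10: k = 2  ⇒  N1 = 2·8 = 16, N2 = 2·15 = 30 (N1 ≤ 40, N2 ≤ 30, N2 ≠ N1 ✓), N3 = 16 + 2·30 = 76
check: (N1+N3)/N3 with N1 = 16, N3 = 76 gives 23/19; |achieved − target| = 0 ≤ 23/1900 ✓

N1=16 N2=30 achieved=23/19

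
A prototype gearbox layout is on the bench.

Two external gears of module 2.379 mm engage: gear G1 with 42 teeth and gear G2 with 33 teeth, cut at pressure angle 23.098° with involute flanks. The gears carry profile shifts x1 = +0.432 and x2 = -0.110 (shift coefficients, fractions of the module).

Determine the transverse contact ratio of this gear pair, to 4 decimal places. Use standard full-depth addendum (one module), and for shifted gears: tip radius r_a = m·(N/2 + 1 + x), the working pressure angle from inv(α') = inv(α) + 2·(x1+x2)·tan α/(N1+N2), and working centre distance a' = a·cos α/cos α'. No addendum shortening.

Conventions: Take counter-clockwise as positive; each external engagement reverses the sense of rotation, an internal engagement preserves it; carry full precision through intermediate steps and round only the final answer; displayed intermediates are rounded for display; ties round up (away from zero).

topology: single-mesh involute geometry — m = 2.379, 42T/33T pair
base radii: r_b1 = 45.954046, r_b2 = 36.106751
tip radii: r_a1 = 53.365728, r_a2 = 41.370810
inv(α') = inv(23.098°) + 2·(+0.432-0.110)·tan α/(42+33) = 0.02702091  ⇒  α' = 24.19227°
a' = a·cos α / cos α' = 89.2125·cos 23.098°/cos 24.19227° = 89.961643
action lengths: √(r_a1²−r_b1²) = 27.131652, √(r_a2²−r_b2²) = 20.195209
base pitch p_b = π·m·cos α = 6.874709
CR = (27.131652 + 20.195209 − 89.961643·sin 24.19227°)/6.874709 = 1.521603
contact ratio ≈ 1.5216

1.5216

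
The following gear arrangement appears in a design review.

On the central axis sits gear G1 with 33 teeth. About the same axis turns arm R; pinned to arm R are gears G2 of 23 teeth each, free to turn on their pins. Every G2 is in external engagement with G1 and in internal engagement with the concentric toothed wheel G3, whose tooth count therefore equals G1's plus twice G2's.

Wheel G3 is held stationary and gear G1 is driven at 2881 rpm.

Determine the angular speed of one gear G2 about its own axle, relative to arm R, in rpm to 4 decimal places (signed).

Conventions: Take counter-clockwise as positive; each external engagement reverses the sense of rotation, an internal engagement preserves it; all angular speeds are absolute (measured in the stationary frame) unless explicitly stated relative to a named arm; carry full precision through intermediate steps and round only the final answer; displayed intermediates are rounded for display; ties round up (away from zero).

recognized (axles ride arm R): planetary set, 33/23/79 teeth
normalise by the input: solve with ω_sun = 1, then scale by 2881 rpm
ring teeth: 33 + 2·23 = 79
33(ω_sun−ω_arm) = −79(ω_ring−ω_arm),  ω_ring = 0, ω_sun = 1
33(1−ω_arm) = −79(0−ω_arm)  ⇒  112·ω_arm = 33  ⇒  ω_arm = 33/112
sun–planet mesh: 33·(1−33/112) = −23·(ω_p−ω_arm)  ⇒  ω_p−ω_arm = -2607/2576
scale: ω_p−ω_arm = -2607/2576 × 2881 rpm = -2915.6704 rpm

-2915.6704 rpm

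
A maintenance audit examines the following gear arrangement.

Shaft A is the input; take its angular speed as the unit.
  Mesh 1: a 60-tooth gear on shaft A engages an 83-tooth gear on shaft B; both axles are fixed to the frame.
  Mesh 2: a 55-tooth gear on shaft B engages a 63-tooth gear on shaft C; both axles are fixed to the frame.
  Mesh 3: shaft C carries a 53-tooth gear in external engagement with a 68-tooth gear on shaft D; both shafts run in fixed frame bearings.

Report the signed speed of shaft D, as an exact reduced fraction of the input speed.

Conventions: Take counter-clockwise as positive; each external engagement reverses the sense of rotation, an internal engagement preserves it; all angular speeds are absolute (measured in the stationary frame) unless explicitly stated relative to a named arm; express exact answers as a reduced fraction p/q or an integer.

3-mesh fixed-axis compound train (all bearings frame-fixed)
mesh 1 [60T→83T]: |ω|/ω_in = 1×60/83 = 60/83, sense flips to −
mesh 2 [55T→63T]: |ω|/ω_in = (60/83)×55/63 = 1100/1743, sense flips to +
mesh 3 [53T→68T]: |ω|/ω_in = (1100/1743)×53/68 = 14575/29631, sense flips to −
signed output speed (× input speed) = -14575/29631

-14575/29631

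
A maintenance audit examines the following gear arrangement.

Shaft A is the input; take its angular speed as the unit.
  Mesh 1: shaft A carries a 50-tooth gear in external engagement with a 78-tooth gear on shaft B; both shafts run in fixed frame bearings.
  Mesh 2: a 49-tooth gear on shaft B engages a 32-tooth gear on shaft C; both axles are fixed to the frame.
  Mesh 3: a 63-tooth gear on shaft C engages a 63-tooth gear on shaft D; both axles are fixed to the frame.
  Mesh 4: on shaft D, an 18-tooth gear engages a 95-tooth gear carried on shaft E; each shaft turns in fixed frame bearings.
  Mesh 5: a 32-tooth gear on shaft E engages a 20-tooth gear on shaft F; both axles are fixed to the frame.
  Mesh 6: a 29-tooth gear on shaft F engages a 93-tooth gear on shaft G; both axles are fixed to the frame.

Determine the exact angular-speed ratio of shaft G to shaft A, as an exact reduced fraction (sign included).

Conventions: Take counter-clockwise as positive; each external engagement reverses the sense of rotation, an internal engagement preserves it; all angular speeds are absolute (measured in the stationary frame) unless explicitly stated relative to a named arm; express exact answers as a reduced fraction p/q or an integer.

class = fixed-axis compound train [6 meshes; 6 ratios multiply, 6 sense flips]
mesh 1 [50T→78T]: running ratio 25/39, sense −
mesh 2 [49T→32T]: running ratio 1225/1248, sense +
mesh 3 [63T→63T]: running ratio 1225/1248, sense −
mesh 4 [18T→95T]: running ratio 735/3952, sense +
mesh 5 [32T→20T]: running ratio 147/494, sense −
mesh 6 [29T→93T]: running ratio 1421/15314, sense +
ω_out/ω_in = 1421/15314

1421/15314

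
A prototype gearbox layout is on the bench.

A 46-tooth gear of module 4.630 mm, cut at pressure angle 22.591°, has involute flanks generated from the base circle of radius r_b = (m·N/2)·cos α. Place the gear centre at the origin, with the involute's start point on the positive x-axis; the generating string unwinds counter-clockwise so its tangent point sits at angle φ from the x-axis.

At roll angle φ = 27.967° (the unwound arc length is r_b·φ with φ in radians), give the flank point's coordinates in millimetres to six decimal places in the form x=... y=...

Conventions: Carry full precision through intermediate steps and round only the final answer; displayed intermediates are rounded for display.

topology: single-mesh involute geometry — m = 4.630, N = 46
pitch radius r_p = m·N/2 = 4.630·46/2 = 106.490000
base radius r_b = r_p·cos α = 106.490000·cos 22.591° = 98.319083
roll angle φ = 27.967° = 0.48811623 rad
x = r_b·(cos φ + φ·sin φ) = 109.343235
y = r_b·(sin φ − φ·cos φ) = 3.721375

x=109.343235 y=3.721375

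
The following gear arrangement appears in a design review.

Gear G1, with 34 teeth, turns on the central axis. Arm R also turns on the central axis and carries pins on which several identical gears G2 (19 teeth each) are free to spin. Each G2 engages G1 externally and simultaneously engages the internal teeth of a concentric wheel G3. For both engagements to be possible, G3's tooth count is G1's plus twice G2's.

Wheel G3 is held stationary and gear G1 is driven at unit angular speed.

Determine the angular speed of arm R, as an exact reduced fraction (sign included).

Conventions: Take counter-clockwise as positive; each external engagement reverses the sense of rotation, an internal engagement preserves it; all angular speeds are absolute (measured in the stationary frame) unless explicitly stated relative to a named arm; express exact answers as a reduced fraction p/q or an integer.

17/53

recognized (axles ride arm R): planetary set, 34/19/72 teeth
ring teeth: 34 + 2·19 = 72
34(ω_sun−ω_arm) = −72(ω_ring−ω_arm),  ω_ring = 0, ω_sun = 1
34(1−ω_arm) = −72(0−ω_arm)  ⇒  106·ω_arm = 34  ⇒  ω_arm = 17/53
exact speed ratio = 17/53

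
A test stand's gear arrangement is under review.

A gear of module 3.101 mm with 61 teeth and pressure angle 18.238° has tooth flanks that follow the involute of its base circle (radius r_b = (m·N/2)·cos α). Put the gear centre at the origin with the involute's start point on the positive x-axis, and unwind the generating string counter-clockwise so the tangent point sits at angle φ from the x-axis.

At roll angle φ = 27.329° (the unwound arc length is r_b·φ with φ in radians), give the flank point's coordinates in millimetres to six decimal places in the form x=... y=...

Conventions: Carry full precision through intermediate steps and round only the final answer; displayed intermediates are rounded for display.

x=99.473879 y=3.176045

class = single-mesh tooth geometry [base-circle involute, m = 3.101, 61T]
pitch radius r_p = m·N/2 = 3.101·61/2 = 94.580500
base radius r_b = r_p·cos α = 94.580500·cos 18.238° = 89.829220
roll angle φ = 27.329° = 0.47698103 rad
x = r_b·(cos φ + φ·sin φ) = 99.473879
y = r_b·(sin φ − φ·cos φ) = 3.176045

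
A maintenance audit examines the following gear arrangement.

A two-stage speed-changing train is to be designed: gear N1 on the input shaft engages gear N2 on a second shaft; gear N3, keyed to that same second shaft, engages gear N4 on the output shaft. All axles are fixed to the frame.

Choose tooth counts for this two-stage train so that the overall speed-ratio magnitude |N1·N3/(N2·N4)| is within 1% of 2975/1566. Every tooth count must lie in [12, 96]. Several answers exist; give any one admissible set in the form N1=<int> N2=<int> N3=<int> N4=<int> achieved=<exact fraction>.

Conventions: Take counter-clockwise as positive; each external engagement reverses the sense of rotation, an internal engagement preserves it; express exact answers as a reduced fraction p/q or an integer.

N1=35 N2=18 N3=85 N4=87 achieved=2975/1566

topology: fixed-axis compound train — 2 stages, target 2975/1566
target = 2975/1566 in lowest terms: an exact hit needs N1·N3 = k·2975 and N2·N4 = k·1566 for one integer k, every count in [12, 96]; additionally prefer no 1:1 stage (N1 ≠ N2, N3 ≠ N4)
k = 1: N1·N3 = 2975 = 35·85, N2·N4 = 1566 = 18·87
achieved = 35·85/(18·87) = 2975/1566; |achieved − target| = 0 ≤ 119/6264 ✓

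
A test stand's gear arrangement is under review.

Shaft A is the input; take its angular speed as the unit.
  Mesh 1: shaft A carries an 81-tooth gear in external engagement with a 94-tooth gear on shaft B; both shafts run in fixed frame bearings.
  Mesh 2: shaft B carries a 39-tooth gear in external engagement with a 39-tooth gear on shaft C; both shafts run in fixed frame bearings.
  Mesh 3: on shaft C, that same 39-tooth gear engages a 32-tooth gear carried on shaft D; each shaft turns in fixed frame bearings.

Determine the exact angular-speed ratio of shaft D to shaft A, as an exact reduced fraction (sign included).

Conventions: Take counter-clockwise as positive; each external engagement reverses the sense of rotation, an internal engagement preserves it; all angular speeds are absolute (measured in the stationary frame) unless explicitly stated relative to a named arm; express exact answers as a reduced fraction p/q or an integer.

-3159/3008

class = fixed-axis compound train [3 meshes; 3 ratios multiply, 3 sense flips]
mesh 1 [81T→94T]: running ratio 81/94, sense −
mesh 2 [39T→39T]: running ratio 81/94, sense +
mesh 3 [39T→32T]: running ratio 3159/3008, sense −
ω_out/ω_in = -3159/3008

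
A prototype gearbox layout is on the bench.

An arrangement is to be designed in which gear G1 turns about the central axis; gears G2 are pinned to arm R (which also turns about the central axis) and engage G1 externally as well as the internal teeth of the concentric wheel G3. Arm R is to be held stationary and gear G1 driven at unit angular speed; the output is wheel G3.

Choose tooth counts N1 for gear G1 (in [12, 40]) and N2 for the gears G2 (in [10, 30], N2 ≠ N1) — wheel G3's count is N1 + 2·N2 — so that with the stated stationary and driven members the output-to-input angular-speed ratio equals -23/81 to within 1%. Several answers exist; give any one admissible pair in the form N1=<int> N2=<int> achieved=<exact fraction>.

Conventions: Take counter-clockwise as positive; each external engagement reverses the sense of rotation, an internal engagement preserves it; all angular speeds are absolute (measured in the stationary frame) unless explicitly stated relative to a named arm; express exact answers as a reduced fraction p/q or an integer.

planetary set to be sized for -23/81 (Willis relation)
Willis with ω_arm = 0: ω_ring/ω_sun = −N1/N3; set equal to -23/81  ⇒  N3/N1 = −1/(-23/81) = 81/23
N3 = N1 + 2·N2  ⇒  N2/N1 = (N3/N1 − 1)/2 = (81/23 − 1)/2 = 29/23
smallest multiple with N1 ≥ 12 and N2 ≥ 10: k = 1  ⇒  N1 = 1·23 = 23, N2 = 1·29 = 29 (N1 ≤ 40, N2 ≤ 30, N2 ≠ N1 ✓), N3 = 23 + 2·29 = 81
check: −N1/N3 with N1 = 23, N3 = 81 gives -23/81; |achieved − target| = 0 ≤ 23/8100 ✓

N1=23 N2=29 achieved=-23/81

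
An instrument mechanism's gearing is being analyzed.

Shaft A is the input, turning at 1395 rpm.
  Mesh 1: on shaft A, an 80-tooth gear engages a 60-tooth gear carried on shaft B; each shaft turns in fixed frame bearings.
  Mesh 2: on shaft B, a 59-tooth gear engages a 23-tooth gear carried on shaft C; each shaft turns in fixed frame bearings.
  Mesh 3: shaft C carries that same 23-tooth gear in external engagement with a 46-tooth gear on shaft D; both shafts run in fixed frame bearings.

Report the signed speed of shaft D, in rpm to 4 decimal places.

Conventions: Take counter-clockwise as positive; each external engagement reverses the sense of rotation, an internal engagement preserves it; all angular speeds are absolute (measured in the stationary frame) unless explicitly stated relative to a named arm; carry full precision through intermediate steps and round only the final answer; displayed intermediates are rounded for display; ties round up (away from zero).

3-mesh fixed-axis compound train (all bearings frame-fixed)
mesh 1 [80T→60T]: ω = 1395.0000×80/60 = 1860.0000 rpm, sense flips to −
mesh 2 [59T→23T]: ω = 1860.0000×59/23 = 4771.3043 rpm, sense flips to +
mesh 3 [23T→46T]: ω = 4771.3043×23/46 = 2385.6522 rpm, sense flips to −
signed output speed = -2385.6522 rpm

-2385.6522 rpm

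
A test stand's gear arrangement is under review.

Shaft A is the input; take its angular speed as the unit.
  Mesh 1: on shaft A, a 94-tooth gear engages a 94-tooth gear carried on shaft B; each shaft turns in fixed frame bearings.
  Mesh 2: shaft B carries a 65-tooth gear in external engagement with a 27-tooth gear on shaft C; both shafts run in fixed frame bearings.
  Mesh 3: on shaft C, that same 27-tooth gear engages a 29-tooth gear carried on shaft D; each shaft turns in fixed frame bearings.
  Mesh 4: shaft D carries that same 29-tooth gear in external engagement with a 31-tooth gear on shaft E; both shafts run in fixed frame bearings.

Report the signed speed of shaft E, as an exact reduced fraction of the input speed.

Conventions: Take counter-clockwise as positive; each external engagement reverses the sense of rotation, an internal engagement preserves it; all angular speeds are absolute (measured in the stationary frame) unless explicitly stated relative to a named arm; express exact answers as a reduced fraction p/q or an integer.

65/31

4-mesh fixed-axis compound train (all bearings frame-fixed)
mesh 1 [94T→94T]: |ω|/ω_in = 1×94/94 = 1, sense flips to −
mesh 2 [65T→27T]: |ω|/ω_in = 1×65/27 = 65/27, sense flips to +
mesh 3 [27T→29T]: |ω|/ω_in = (65/27)×27/29 = 65/29, sense flips to −
mesh 4 [29T→31T]: |ω|/ω_in = (65/29)×29/31 = 65/31, sense flips to +
signed output speed (× input speed) = 65/31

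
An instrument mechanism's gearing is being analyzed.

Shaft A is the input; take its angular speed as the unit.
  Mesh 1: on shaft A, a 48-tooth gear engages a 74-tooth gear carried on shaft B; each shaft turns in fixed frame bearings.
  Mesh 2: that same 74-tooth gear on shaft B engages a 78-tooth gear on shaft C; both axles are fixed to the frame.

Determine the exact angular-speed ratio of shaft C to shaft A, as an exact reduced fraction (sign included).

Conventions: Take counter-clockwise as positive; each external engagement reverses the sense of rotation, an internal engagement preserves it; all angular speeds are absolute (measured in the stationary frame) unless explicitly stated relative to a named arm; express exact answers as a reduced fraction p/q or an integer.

class = fixed-axis compound train [2 meshes; 2 ratios multiply, 2 sense flips]
mesh 1 [48T→74T]: running ratio 24/37, sense −
mesh 2 [74T→78T]: running ratio 8/13, sense +
ω_out/ω_in = 8/13

8/13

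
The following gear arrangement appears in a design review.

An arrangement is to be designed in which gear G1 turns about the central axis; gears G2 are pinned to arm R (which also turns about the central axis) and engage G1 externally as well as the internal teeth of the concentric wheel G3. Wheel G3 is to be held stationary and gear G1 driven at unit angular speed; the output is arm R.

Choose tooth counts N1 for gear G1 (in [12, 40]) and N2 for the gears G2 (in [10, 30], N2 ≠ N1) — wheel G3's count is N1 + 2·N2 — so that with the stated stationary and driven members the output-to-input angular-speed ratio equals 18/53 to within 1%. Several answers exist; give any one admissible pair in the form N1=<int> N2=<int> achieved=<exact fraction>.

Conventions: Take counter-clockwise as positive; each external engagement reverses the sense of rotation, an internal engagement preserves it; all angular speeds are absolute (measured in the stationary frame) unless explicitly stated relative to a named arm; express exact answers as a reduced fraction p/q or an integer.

N1=36 N2=17 achieved=18/53

planetary set to be sized for 18/53 (Willis relation)
Willis with ω_ring = 0: ω_arm/ω_sun = N1/(N1+N3); set equal to 18/53  ⇒  N3/N1 = 1/(18/53) − 1 = 35/18
N3 = N1 + 2·N2  ⇒  N2/N1 = (N3/N1 − 1)/2 = (35/18 − 1)/2 = 17/36
smallest multiple with N1 ≥ 12 and N2 ≥ 10: k = 1  ⇒  N1 = 1·36 = 36, N2 = 1·17 = 17 (N1 ≤ 40, N2 ≤ 30, N2 ≠ N1 ✓), N3 = 36 + 2·17 = 70
check: N1/(N1+N3) with N1 = 36, N3 = 70 gives 18/53; |achieved − target| = 0 ≤ 9/2650 ✓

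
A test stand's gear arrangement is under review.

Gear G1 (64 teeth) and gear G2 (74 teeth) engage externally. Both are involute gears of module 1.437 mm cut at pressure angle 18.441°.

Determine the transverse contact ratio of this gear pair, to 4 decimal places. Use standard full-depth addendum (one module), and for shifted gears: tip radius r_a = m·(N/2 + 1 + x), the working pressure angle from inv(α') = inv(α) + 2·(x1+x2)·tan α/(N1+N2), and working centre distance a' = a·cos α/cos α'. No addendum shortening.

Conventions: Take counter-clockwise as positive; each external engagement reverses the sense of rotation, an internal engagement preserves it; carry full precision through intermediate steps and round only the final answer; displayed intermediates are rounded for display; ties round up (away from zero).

topology: single-mesh involute geometry — m = 1.437, 64T/74T pair
base radii: r_b1 = 43.622717, r_b2 = 50.438766
tip radii: r_a1 = 47.421000, r_a2 = 54.606000
no profile shift: α' = α, a' = a
action lengths: √(r_a1²−r_b1²) = 18.595963, √(r_a2²−r_b2²) = 20.922383
base pitch p_b = π·m·cos α = 4.282650
CR = (18.595963 + 20.922383 − 99.153000·sin 18.44100°)/4.282650 = 1.903840
contact ratio ≈ 1.9038

1.9038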